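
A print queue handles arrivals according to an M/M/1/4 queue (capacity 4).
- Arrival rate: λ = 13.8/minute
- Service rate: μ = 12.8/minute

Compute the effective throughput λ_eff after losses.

ρ = λ/μ = 13.8/12.8 = 1.07812
P₀ = (1-ρ)/(1-ρ^(K+1)) = (1-1.07812)/(1-1.07812^5) = -0.07812/-0.4566 = 0.1711
P_K = P₀×ρ^K = 0.1711 × 1.07812^4 = 0.1711 × 1.3510 = 0.2312
λ_eff = λ(1-P_K) = 13.8 × (1 - 0.23116) = 13.8 × 0.76884 = 10.6100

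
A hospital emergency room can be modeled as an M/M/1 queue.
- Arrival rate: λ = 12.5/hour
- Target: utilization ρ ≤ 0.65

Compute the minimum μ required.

ρ = λ/μ, so μ = λ/ρ
μ ≥ 12.5/0.65 = 19.2308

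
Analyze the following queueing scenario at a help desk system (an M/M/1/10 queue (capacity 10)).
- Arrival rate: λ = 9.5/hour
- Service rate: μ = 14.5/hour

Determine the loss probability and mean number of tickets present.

ρ = λ/μ = 9.5/14.5 = 0.655172
P₀ = (1-ρ)/(1-ρ^(K+1)) = (1-0.655172)/(1-0.655172^11) = 0.34483/0.99045 = 0.3482
P_K = P₀×ρ^K = 0.34815 × 0.655172^10 = 0.34815 × 0.014573 = 0.005074
Blocking probability P_10 = 0.005074 (0.51%)
L = ρ[1 - (K+1)ρ^K + Kρ^(K+1)] / [(1-ρ)(1-ρ^(K+1))]
L = 0.655172 × (1 - 11×0.01457 + 10×0.009548) / ((1 - 0.655172) × (1 - 0.009548)) = 1.7940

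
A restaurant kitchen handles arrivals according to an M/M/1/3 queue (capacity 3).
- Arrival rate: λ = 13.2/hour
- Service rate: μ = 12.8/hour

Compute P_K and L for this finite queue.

ρ = λ/μ = 13.2/12.8 = 1.03125
P₀ = (1-ρ)/(1-ρ^(K+1)) = (1-1.03125)/(1-1.03125^4) = -0.031250/-0.13098 = 0.2386
P_K = P₀×ρ^K = 0.2386 × 1.03125^3 = 0.2386 × 1.0967 = 0.2617
Blocking probability P_3 = 0.2617 (26.17%)
L = ρ[1 - (K+1)ρ^K + Kρ^(K+1)] / [(1-ρ)(1-ρ^(K+1))]
L = 1.03125 × (1 - 4×1.0967102 + 3×1.1309824) / ((1 - 1.03125) × (1 - 1.1309824)) = 1.5385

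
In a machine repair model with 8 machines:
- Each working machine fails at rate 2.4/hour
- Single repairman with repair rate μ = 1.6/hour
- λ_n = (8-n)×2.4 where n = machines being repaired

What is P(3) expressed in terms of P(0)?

P(3)/P(0) = ∏_{i=0}^{3-1} λ_i/μ_{i+1}
= (8-0)×2.4/1.6 × (8-1)×2.4/1.6 × (8-2)×2.4/1.6
= 1134.0000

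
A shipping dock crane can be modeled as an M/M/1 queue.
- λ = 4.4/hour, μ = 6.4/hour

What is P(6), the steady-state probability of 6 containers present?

ρ = λ/μ = 4.4/6.4 = 0.6875
P(n) = (1-ρ)ρⁿ
P(6) = (1-0.6875) × 0.6875^6
P(6) = 0.3125 × 0.1056
P(6) = 0.03300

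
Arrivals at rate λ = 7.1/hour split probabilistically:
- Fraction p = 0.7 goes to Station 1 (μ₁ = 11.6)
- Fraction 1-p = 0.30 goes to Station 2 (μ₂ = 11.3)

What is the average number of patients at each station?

Effective rates: λ₁ = 7.1×0.7 = 4.97, λ₂ = 7.1×0.30 = 2.13
Station 1: ρ₁ = 4.97/11.6 = 0.42845, L₁ = ρ₁/(1-ρ₁) = 0.42845/(1-0.42845) = 0.7496
Station 2: ρ₂ = 2.13/11.3 = 0.1885, L₂ = ρ₂/(1-ρ₂) = 0.1885/(1-0.1885) = 0.2323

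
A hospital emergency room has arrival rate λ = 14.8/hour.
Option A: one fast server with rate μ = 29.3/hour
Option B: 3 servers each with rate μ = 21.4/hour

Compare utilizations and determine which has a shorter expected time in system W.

Option A: single server μ = 29.3 (M/M/1)
  ρ_A = 14.8/29.3 = 0.5051
  W_A = 1/(μ-λ) = 1/(29.3-14.8) = 1/14.50 = 0.06897

Option B: 3 servers μ = 21.4 (M/M/3)
  ρ_B = λ/(cμ) = 14.8/(3×21.4) = 0.2305
  Offered load a = λ/μ = cρ = 14.8/21.4 = 0.6916
  P₀ = [ Σₙ₌₀^2 aⁿ/n! + a^3/(3!(1-ρ)) ]⁻¹
  Σ = a^0/0! + a^1/1! + a^2/2! = 1.0000 + 0.6916 + 0.2391 = 1.9307
  a^3/(3!(1-ρ)) = 0.3308/(6 × 0.7695) = 0.07165
  P₀ = 1/(1.9307 + 0.07165) = 0.4994
  Lq = P₀·a^3·ρ / (3!(1-ρ)²) = 0.4994 × 0.3308 × 0.2305 / (6 × 0.5921) = 0.01072
  Wq_B = Lq/λ = 0.01072/14.8 = 0.0007243
  W_B = Wq_B + 1/μ = 0.0007243 + 0.04673 = 0.04745

Since W_B = 0.04745 < W_A = 0.06897, Option B (multiple servers) has the shorter time in system.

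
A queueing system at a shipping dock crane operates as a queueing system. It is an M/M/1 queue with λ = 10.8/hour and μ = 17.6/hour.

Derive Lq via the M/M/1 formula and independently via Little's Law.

Method 1 (direct): Lq = λ²/(μ(μ-λ)) = 116.64/(17.6 × 6.80) = 0.9746

Method 2 (Little's Law):
W = 1/(μ-λ) = 1/6.80 = 0.14706
Wq = W - 1/μ = 0.14706 - 0.056818 = 0.09024
Lq = λWq = 10.8 × 0.09024 = 0.9746 ✔ (matches Method 1)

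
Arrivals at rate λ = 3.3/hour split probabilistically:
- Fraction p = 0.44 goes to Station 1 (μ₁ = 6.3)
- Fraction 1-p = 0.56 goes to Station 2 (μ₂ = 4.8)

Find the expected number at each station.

Effective rates: λ₁ = 3.3×0.44 = 1.452, λ₂ = 3.3×0.56 = 1.848
Station 1: ρ₁ = 1.452/6.3 = 0.2305, L₁ = ρ₁/(1-ρ₁) = 0.2305/(1-0.2305) = 0.2995
Station 2: ρ₂ = 1.848/4.8 = 0.3850, L₂ = ρ₂/(1-ρ₂) = 0.3850/(1-0.3850) = 0.6260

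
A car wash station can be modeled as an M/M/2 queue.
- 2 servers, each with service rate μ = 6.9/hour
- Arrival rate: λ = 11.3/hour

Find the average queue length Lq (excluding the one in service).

Traffic intensity: ρ = λ/(cμ) = 11.3/(2×6.9) = 0.8188
Since ρ = 0.8188 < 1, system is stable.
Offered load a = λ/μ = cρ = 11.3/6.9 = 1.6377
P₀ = [ Σₙ₌₀^1 aⁿ/n! + a^2/(2!(1-ρ)) ]⁻¹
Σ = a^0/0! + a^1/1! = 1.0000 + 1.6377 = 2.6377
a^2/(2!(1-ρ)) = 2.6820/(2 × 0.18116) = 7.4023
P₀ = 1/(2.6377 + 7.4023) = 0.09960
Lq = P₀·a^2·ρ / (2!(1-ρ)²) = 0.099602 × 2.6820 × 0.81884 / (2 × 0.032819) = 3.3325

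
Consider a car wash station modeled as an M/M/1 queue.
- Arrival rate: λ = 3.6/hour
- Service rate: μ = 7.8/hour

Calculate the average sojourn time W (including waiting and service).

First, compute utilization: ρ = λ/μ = 3.6/7.8 = 0.4615
For M/M/1: W = 1/(μ-λ)
W = 1/(7.8-3.6) = 1/4.20
W = 0.2381 hours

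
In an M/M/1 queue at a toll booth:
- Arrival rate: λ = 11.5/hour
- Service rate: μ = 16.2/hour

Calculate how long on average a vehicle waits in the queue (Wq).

First, compute utilization: ρ = λ/μ = 11.5/16.2 = 0.7099
For M/M/1: Wq = λ/(μ(μ-λ))
Wq = 11.5/(16.2 × (16.2-11.5))
Wq = 11.5/(16.2 × 4.70)
Wq = 0.1510 hours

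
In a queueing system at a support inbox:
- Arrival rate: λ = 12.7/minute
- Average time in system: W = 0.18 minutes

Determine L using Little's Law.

Little's Law: L = λW
L = 12.7 × 0.18 = 2.2860 emails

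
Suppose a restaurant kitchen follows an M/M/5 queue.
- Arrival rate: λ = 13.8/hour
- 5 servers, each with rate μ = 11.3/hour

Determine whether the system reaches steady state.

Stability requires ρ = λ/(cμ) < 1
ρ = 13.8/(5 × 11.3) = 13.8/56.50 = 0.2442
Since 0.2442 < 1, the system is STABLE.
The servers are busy 24.42% of the time.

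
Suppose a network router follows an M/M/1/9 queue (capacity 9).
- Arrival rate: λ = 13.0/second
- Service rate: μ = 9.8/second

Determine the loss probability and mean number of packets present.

ρ = λ/μ = 13.0/9.8 = 1.32653
P₀ = (1-ρ)/(1-ρ^(K+1)) = (1-1.32653)/(1-1.32653^10) = -0.3265/-15.8722 = 0.02057
P_K = P₀×ρ^K = 0.020572 × 1.32653^9 = 0.020572 × 12.7190 = 0.2617
Blocking probability P_9 = 0.2617 (26.17%)
L = ρ[1 - (K+1)ρ^K + Kρ^(K+1)] / [(1-ρ)(1-ρ^(K+1))]
L = 1.32653 × (1 - 10×12.71902 + 9×16.87216) / ((1 - 1.32653) × (1 - 16.87216)) = 6.5675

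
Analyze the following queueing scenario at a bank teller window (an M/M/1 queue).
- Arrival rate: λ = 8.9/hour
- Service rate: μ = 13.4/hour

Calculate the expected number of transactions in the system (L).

ρ = λ/μ = 8.9/13.4 = 0.6642
For M/M/1: L = λ/(μ-λ)
L = 8.9/(13.4-8.9) = 8.9/4.50
L = 1.9778 transactions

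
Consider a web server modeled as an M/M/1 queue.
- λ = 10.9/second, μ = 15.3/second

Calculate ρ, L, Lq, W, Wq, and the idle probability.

Step 1: ρ = λ/μ = 10.9/15.3 = 0.7124
Step 2: L = λ/(μ-λ) = 10.9/4.40 = 2.4773
Step 3: Lq = λ²/(μ(μ-λ)) = 118.81/(15.3×4.40) = 1.7649
Step 4: W = 1/(μ-λ) = 1/4.40 = 0.227273
Step 5: Wq = λ/(μ(μ-λ)) = 10.9/(15.3×4.40) = 0.1619
Step 6: P(0) = 1-ρ = 0.2876
Verify: L = λW = 10.9×0.227273 = 2.4773 ✔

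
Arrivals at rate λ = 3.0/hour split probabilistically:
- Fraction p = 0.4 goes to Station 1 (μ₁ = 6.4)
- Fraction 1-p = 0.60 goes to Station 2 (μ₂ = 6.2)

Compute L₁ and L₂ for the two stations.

Effective rates: λ₁ = 3.0×0.4 = 1.2, λ₂ = 3.0×0.60 = 1.8
Station 1: ρ₁ = 1.2/6.4 = 0.1875, L₁ = ρ₁/(1-ρ₁) = 0.1875/(1-0.1875) = 0.2308
Station 2: ρ₂ = 1.8/6.2 = 0.29032, L₂ = ρ₂/(1-ρ₂) = 0.29032/(1-0.29032) = 0.4091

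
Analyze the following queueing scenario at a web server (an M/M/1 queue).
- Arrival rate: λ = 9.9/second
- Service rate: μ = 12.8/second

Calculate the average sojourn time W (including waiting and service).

First, compute utilization: ρ = λ/μ = 9.9/12.8 = 0.7734
For M/M/1: W = 1/(μ-λ)
W = 1/(12.8-9.9) = 1/2.90
W = 0.3448 seconds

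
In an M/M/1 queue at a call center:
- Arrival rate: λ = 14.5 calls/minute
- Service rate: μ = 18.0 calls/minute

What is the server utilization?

Server utilization: ρ = λ/μ
ρ = 14.5/18.0 = 0.8056
The server is busy 80.56% of the time.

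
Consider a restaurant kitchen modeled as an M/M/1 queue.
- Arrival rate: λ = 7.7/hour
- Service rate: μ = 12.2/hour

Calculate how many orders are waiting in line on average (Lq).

ρ = λ/μ = 7.7/12.2 = 0.6311
For M/M/1: Lq = λ²/(μ(μ-λ))
Lq = 59.29/(12.2 × 4.50)
Lq = 1.0800 orders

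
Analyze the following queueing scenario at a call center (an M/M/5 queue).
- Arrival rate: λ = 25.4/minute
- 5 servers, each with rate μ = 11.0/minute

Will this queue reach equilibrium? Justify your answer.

Stability requires ρ = λ/(cμ) < 1
ρ = 25.4/(5 × 11.0) = 25.4/55.00 = 0.4618
Since 0.4618 < 1, the system is STABLE.
The servers are busy 46.18% of the time.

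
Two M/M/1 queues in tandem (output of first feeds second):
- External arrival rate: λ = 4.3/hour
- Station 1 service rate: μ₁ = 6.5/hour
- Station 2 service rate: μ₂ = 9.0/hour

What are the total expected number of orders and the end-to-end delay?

By Jackson's theorem, each station behaves as independent M/M/1.
Station 1: ρ₁ = 4.3/6.5 = 0.6615, L₁ = ρ₁/(1-ρ₁) = λ/(μ₁-λ) = 4.3/2.20 = 1.9545
Station 2: ρ₂ = 4.3/9.0 = 0.4778, L₂ = ρ₂/(1-ρ₂) = λ/(μ₂-λ) = 4.3/4.70 = 0.9149
Total: L = L₁ + L₂ = 1.9545 + 0.9149 = 2.8694
W = L/λ = 2.8694/4.3 = 0.6673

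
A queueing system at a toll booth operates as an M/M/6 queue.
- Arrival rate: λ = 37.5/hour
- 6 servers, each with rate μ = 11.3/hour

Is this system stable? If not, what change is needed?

Stability requires ρ = λ/(cμ) < 1
ρ = 37.5/(6 × 11.3) = 37.5/67.80 = 0.5531
Since 0.5531 < 1, the system is STABLE.
The servers are busy 55.31% of the time.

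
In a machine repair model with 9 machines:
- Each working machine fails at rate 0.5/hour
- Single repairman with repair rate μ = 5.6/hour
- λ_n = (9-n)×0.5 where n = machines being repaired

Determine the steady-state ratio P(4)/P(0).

P(4)/P(0) = ∏_{i=0}^{4-1} λ_i/μ_{i+1}
= (9-0)×0.5/5.6 × (9-1)×0.5/5.6 × (9-2)×0.5/5.6 × (9-3)×0.5/5.6
= 0.1922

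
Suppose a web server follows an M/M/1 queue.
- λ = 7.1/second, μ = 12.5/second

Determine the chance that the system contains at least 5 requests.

ρ = λ/μ = 7.1/12.5 = 0.5680
P(N ≥ n) = ρⁿ
P(N ≥ 5) = 0.5680^5
P(N ≥ 5) = 0.05912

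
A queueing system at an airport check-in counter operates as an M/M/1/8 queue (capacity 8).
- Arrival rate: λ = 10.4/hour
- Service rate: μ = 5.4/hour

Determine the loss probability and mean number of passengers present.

ρ = λ/μ = 10.4/5.4 = 1.92593
P₀ = (1-ρ)/(1-ρ^(K+1)) = (1-1.92593)/(1-1.92593^9) = -0.9259/-363.5562 = 0.002547
P_K = P₀×ρ^K = 0.002547 × 1.92593^8 = 0.002547 × 189.2884 = 0.4821
Blocking probability P_8 = 0.4821 (48.21%)
L = ρ[1 - (K+1)ρ^K + Kρ^(K+1)] / [(1-ρ)(1-ρ^(K+1))]
L = 1.92593 × (1 - 9×189.2884 + 8×364.5562) / ((1 - 1.92593) × (1 - 364.5562)) = 6.9448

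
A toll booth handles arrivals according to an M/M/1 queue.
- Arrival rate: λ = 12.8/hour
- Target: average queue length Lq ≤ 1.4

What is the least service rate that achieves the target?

For M/M/1: Lq = λ²/(μ(μ-λ))
Need Lq ≤ 1.4, i.e. μ(μ-λ) ≥ λ²/1.4
μ² - 12.8μ - 163.84/1.4 ≥ 0  →  μ² - 12.8μ - 117.02857 ≥ 0
Quadratic formula (positive root): μ = [λ + √(λ² + 4×117.02857)]/2
Discriminant: 163.84 + 4×117.02857 = 631.9543, √631.9543 = 25.138701
μ ≥ (12.8 + 25.138701)/2 = 18.9694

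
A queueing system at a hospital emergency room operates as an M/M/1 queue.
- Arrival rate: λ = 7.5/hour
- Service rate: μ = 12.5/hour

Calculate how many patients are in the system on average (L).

ρ = λ/μ = 7.5/12.5 = 0.6000
For M/M/1: L = λ/(μ-λ)
L = 7.5/(12.5-7.5) = 7.5/5.00
L = 1.5000 patients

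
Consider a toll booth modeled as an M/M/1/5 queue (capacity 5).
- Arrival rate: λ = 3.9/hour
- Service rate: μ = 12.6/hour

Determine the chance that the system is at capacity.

ρ = λ/μ = 3.9/12.6 = 0.30952
P₀ = (1-ρ)/(1-ρ^(K+1)) = (1-0.30952)/(1-0.30952^6) = 0.6905/0.9991 = 0.6911
P_K = P₀×ρ^K = 0.6911 × 0.30952^5 = 0.6911 × 0.002841 = 0.001963
Blocking probability = 0.20%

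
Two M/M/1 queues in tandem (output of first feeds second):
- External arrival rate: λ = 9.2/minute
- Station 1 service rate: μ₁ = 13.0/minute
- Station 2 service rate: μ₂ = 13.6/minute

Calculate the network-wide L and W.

By Jackson's theorem, each station behaves as independent M/M/1.
Station 1: ρ₁ = 9.2/13.0 = 0.7077, L₁ = ρ₁/(1-ρ₁) = λ/(μ₁-λ) = 9.2/3.80 = 2.4211
Station 2: ρ₂ = 9.2/13.6 = 0.6765, L₂ = ρ₂/(1-ρ₂) = λ/(μ₂-λ) = 9.2/4.40 = 2.0909
Total: L = L₁ + L₂ = 2.4211 + 2.0909 = 4.5120
W = L/λ = 4.5120/9.2 = 0.4904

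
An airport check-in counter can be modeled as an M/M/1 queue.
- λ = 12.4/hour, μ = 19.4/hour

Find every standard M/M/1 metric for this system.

Step 1: ρ = λ/μ = 12.4/19.4 = 0.6392
Step 2: L = λ/(μ-λ) = 12.4/7.00 = 1.7714
Step 3: Lq = λ²/(μ(μ-λ)) = 153.76/(19.4×7.00) = 1.1323
Step 4: W = 1/(μ-λ) = 1/7.00 = 0.142857
Step 5: Wq = λ/(μ(μ-λ)) = 12.4/(19.4×7.00) = 0.09131
Step 6: P(0) = 1-ρ = 0.3608
Verify: L = λW = 12.4×0.142857 = 1.7714 ✔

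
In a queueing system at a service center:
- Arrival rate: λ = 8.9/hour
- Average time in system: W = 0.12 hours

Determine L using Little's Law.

Little's Law: L = λW
L = 8.9 × 0.12 = 1.0680 customers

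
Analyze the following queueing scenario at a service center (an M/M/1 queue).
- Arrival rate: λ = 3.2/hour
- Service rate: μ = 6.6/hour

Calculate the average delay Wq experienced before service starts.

First, compute utilization: ρ = λ/μ = 3.2/6.6 = 0.4848
For M/M/1: Wq = λ/(μ(μ-λ))
Wq = 3.2/(6.6 × (6.6-3.2))
Wq = 3.2/(6.6 × 3.40)
Wq = 0.1426 hours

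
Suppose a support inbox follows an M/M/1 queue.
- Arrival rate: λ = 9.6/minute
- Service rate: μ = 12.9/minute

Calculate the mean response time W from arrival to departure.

First, compute utilization: ρ = λ/μ = 9.6/12.9 = 0.7442
For M/M/1: W = 1/(μ-λ)
W = 1/(12.9-9.6) = 1/3.30
W = 0.3030 minutes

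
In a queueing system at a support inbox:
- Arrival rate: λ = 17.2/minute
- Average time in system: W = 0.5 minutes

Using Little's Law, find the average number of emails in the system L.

Little's Law: L = λW
L = 17.2 × 0.5 = 8.6000 emails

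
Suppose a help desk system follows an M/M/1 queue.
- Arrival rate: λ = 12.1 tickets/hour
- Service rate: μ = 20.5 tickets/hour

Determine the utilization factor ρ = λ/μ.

Server utilization: ρ = λ/μ
ρ = 12.1/20.5 = 0.5902
The server is busy 59.02% of the time.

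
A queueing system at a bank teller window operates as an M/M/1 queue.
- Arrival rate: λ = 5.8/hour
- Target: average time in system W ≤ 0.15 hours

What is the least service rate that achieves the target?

For M/M/1: W = 1/(μ-λ)
Need W ≤ 0.15, so 1/(μ-λ) ≤ 0.15
μ - λ ≥ 1/0.15 = 6.6667
μ ≥ 5.8 + 6.6667 = 12.4667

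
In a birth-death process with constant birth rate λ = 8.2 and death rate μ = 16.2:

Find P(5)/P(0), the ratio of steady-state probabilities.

For constant rates: P(n)/P(0) = (λ/μ)^n
P(5)/P(0) = (8.2/16.2)^5 = 0.50617^5 = 0.03323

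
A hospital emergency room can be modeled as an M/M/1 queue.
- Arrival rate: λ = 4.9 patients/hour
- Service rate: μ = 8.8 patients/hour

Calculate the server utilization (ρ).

Server utilization: ρ = λ/μ
ρ = 4.9/8.8 = 0.5568
The server is busy 55.68% of the time.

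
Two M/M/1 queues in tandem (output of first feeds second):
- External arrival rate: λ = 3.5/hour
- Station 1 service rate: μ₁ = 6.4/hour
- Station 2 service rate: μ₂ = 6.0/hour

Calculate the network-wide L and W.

By Jackson's theorem, each station behaves as independent M/M/1.
Station 1: ρ₁ = 3.5/6.4 = 0.5469, L₁ = ρ₁/(1-ρ₁) = λ/(μ₁-λ) = 3.5/2.90 = 1.2069
Station 2: ρ₂ = 3.5/6.0 = 0.5833, L₂ = ρ₂/(1-ρ₂) = λ/(μ₂-λ) = 3.5/2.50 = 1.4000
Total: L = L₁ + L₂ = 1.2069 + 1.4000 = 2.6069
W = L/λ = 2.6069/3.5 = 0.7448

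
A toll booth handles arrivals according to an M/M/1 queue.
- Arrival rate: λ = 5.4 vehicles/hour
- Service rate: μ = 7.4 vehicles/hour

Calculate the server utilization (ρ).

Server utilization: ρ = λ/μ
ρ = 5.4/7.4 = 0.7297
The server is busy 72.97% of the time.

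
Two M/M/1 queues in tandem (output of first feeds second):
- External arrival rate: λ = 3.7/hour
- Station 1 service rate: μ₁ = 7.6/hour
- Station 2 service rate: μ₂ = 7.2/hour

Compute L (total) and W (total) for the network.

By Jackson's theorem, each station behaves as independent M/M/1.
Station 1: ρ₁ = 3.7/7.6 = 0.4868, L₁ = ρ₁/(1-ρ₁) = λ/(μ₁-λ) = 3.7/3.90 = 0.948718
Station 2: ρ₂ = 3.7/7.2 = 0.5139, L₂ = ρ₂/(1-ρ₂) = λ/(μ₂-λ) = 3.7/3.50 = 1.05714
Total: L = L₁ + L₂ = 0.948718 + 1.05714 = 2.0059
W = L/λ = 2.0059/3.7 = 0.5421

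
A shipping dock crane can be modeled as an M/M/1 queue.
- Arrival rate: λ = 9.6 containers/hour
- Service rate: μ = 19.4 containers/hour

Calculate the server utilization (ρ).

Server utilization: ρ = λ/μ
ρ = 9.6/19.4 = 0.4948
The server is busy 49.48% of the time.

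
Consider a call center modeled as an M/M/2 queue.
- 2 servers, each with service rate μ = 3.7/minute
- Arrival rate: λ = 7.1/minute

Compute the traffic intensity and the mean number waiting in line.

Traffic intensity: ρ = λ/(cμ) = 7.1/(2×3.7) = 0.9595
Since ρ = 0.9595 < 1, system is stable.
Offered load a = λ/μ = cρ = 7.1/3.7 = 1.9189
P₀ = [ Σₙ₌₀^1 aⁿ/n! + a^2/(2!(1-ρ)) ]⁻¹
Σ = a^0/0! + a^1/1! = 1.0000 + 1.9189 = 2.9189
a^2/(2!(1-ρ)) = 3.6822/(2 × 0.04054) = 45.4144
P₀ = 1/(2.9189 + 45.4144) = 0.02069
Lq = P₀·a^2·ρ / (2!(1-ρ)²) = 0.0206897 × 3.68225 × 0.959459 / (2 × 0.00164354) = 22.2374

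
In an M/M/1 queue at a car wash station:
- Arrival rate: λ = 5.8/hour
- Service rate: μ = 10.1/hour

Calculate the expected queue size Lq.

ρ = λ/μ = 5.8/10.1 = 0.5743
For M/M/1: Lq = λ²/(μ(μ-λ))
Lq = 33.64/(10.1 × 4.30)
Lq = 0.7746 cars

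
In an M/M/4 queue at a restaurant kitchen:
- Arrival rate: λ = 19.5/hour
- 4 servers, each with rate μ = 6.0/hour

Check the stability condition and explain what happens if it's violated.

Stability requires ρ = λ/(cμ) < 1
ρ = 19.5/(4 × 6.0) = 19.5/24.00 = 0.8125
Since 0.8125 < 1, the system is STABLE.
The servers are busy 81.25% of the time.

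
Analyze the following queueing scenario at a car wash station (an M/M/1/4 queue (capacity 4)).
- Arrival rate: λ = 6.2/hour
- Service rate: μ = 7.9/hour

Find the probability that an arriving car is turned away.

ρ = λ/μ = 6.2/7.9 = 0.7848
P₀ = (1-ρ)/(1-ρ^(K+1)) = (1-0.7848)/(1-0.7848^5) = 0.2152/0.7023 = 0.3064
P_K = P₀×ρ^K = 0.3064 × 0.7848^4 = 0.3064 × 0.3793 = 0.1162
Blocking probability = 11.62%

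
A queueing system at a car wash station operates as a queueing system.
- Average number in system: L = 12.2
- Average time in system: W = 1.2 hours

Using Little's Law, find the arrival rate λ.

Little's Law: L = λW, so λ = L/W
λ = 12.2/1.2 = 10.1667 cars/hour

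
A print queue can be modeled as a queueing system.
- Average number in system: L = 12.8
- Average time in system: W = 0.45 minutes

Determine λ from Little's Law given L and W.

Little's Law: L = λW, so λ = L/W
λ = 12.8/0.45 = 28.4444 jobs/minute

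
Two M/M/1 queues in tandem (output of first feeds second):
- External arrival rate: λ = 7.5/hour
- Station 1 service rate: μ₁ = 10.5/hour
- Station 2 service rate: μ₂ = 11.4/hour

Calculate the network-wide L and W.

By Jackson's theorem, each station behaves as independent M/M/1.
Station 1: ρ₁ = 7.5/10.5 = 0.7143, L₁ = ρ₁/(1-ρ₁) = λ/(μ₁-λ) = 7.5/3.00 = 2.5000
Station 2: ρ₂ = 7.5/11.4 = 0.6579, L₂ = ρ₂/(1-ρ₂) = λ/(μ₂-λ) = 7.5/3.90 = 1.9231
Total: L = L₁ + L₂ = 2.5000 + 1.9231 = 4.4231
W = L/λ = 4.4231/7.5 = 0.5897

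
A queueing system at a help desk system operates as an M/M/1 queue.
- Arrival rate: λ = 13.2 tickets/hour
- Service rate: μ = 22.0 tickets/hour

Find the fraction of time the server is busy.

Server utilization: ρ = λ/μ
ρ = 13.2/22.0 = 0.6000
The server is busy 60.00% of the time.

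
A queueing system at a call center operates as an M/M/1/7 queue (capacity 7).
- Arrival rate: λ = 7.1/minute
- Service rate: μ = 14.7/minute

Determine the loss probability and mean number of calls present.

ρ = λ/μ = 7.1/14.7 = 0.482993
P₀ = (1-ρ)/(1-ρ^(K+1)) = (1-0.482993)/(1-0.482993^8) = 0.51701/0.99704 = 0.5185
P_K = P₀×ρ^K = 0.51854 × 0.482993^7 = 0.51854 × 0.0061318 = 0.003180
Blocking probability P_7 = 0.003180 (0.32%)
L = ρ[1 - (K+1)ρ^K + Kρ^(K+1)] / [(1-ρ)(1-ρ^(K+1))]
L = 0.482993 × (1 - 8×0.006132 + 7×0.002962) / ((1 - 0.482993) × (1 - 0.002962)) = 0.9104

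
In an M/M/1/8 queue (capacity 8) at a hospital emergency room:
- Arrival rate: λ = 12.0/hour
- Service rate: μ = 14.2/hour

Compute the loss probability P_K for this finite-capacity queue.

ρ = λ/μ = 12.0/14.2 = 0.84507
P₀ = (1-ρ)/(1-ρ^(K+1)) = (1-0.84507)/(1-0.84507^9) = 0.15493/0.78020 = 0.1986
P_K = P₀×ρ^K = 0.19858 × 0.84507^8 = 0.19858 × 0.26010 = 0.05165
Blocking probability = 5.17%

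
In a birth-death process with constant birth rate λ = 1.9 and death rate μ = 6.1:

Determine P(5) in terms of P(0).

For constant rates: P(n)/P(0) = (λ/μ)^n
P(5)/P(0) = (1.9/6.1)^5 = 0.31148^5 = 0.002932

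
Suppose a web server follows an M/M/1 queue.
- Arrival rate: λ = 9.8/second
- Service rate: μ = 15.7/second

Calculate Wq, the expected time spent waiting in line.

First, compute utilization: ρ = λ/μ = 9.8/15.7 = 0.6242
For M/M/1: Wq = λ/(μ(μ-λ))
Wq = 9.8/(15.7 × (15.7-9.8))
Wq = 9.8/(15.7 × 5.90)
Wq = 0.1058 seconds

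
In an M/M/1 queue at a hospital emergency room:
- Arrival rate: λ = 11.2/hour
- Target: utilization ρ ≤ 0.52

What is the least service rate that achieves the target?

ρ = λ/μ, so μ = λ/ρ
μ ≥ 11.2/0.52 = 21.5385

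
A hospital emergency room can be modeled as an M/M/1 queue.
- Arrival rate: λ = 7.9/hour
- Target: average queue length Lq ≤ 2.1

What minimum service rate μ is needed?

For M/M/1: Lq = λ²/(μ(μ-λ))
Need Lq ≤ 2.1, i.e. μ(μ-λ) ≥ λ²/2.1
μ² - 7.9μ - 62.41/2.1 ≥ 0  →  μ² - 7.9μ - 29.71905 ≥ 0
Quadratic formula (positive root): μ = [λ + √(λ² + 4×29.71905)]/2
Discriminant: 62.41 + 4×29.71905 = 181.2862, √181.2862 = 13.46426
μ ≥ (7.9 + 13.46426)/2 = 10.6821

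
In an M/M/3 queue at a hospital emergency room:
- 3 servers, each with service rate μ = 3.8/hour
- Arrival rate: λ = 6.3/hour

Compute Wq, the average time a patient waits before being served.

Traffic intensity: ρ = λ/(cμ) = 6.3/(3×3.8) = 0.5526
Since ρ = 0.5526 < 1, system is stable.
Offered load a = λ/μ = cρ = 6.3/3.8 = 1.6579
P₀ = [ Σₙ₌₀^2 aⁿ/n! + a^3/(3!(1-ρ)) ]⁻¹
Σ = a^0/0! + a^1/1! + a^2/2! = 1.0000 + 1.6579 + 1.3743 = 4.0322
a^3/(3!(1-ρ)) = 4.5569/(6 × 0.44737) = 1.6977
P₀ = 1/(4.0322 + 1.6977) = 0.1745
Lq = P₀·a^3·ρ / (3!(1-ρ)²) = 0.1745 × 4.5569 × 0.5526 / (6 × 0.2001) = 0.3660
Wq = Lq/λ = 0.3660/6.3 = 0.05810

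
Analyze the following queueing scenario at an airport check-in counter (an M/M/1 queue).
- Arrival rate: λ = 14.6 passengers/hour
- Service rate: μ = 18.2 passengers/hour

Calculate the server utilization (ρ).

Server utilization: ρ = λ/μ
ρ = 14.6/18.2 = 0.8022
The server is busy 80.22% of the time.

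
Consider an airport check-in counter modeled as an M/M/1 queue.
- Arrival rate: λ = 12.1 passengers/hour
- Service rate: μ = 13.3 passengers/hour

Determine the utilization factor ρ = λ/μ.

Server utilization: ρ = λ/μ
ρ = 12.1/13.3 = 0.9098
The server is busy 90.98% of the time.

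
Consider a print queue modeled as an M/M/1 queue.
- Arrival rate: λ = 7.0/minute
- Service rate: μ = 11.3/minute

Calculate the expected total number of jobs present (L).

ρ = λ/μ = 7.0/11.3 = 0.6195
For M/M/1: L = λ/(μ-λ)
L = 7.0/(11.3-7.0) = 7.0/4.30
L = 1.6279 jobs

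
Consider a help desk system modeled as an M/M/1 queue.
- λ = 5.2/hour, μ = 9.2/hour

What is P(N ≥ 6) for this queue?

ρ = λ/μ = 5.2/9.2 = 0.56522
P(N ≥ n) = ρⁿ
P(N ≥ 6) = 0.56522^6
P(N ≥ 6) = 0.03261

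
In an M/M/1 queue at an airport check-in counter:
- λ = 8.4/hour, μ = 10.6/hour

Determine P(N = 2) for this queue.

ρ = λ/μ = 8.4/10.6 = 0.7925
P(n) = (1-ρ)ρⁿ
P(2) = (1-0.7925) × 0.7925^2
P(2) = 0.2075 × 0.6281
P(2) = 0.1303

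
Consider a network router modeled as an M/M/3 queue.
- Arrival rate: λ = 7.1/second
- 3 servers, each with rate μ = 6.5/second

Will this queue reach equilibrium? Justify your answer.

Stability requires ρ = λ/(cμ) < 1
ρ = 7.1/(3 × 6.5) = 7.1/19.50 = 0.3641
Since 0.3641 < 1, the system is STABLE.
The servers are busy 36.41% of the time.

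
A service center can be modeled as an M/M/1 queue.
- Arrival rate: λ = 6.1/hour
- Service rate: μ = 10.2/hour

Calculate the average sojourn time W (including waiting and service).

First, compute utilization: ρ = λ/μ = 6.1/10.2 = 0.5980
For M/M/1: W = 1/(μ-λ)
W = 1/(10.2-6.1) = 1/4.10
W = 0.2439 hours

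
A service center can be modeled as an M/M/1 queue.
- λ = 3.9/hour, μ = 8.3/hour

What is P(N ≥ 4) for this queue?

ρ = λ/μ = 3.9/8.3 = 0.46988
P(N ≥ n) = ρⁿ
P(N ≥ 4) = 0.46988^4
P(N ≥ 4) = 0.04875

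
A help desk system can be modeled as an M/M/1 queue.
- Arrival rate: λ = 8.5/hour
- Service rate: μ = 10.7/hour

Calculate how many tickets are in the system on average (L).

ρ = λ/μ = 8.5/10.7 = 0.7944
For M/M/1: L = λ/(μ-λ)
L = 8.5/(10.7-8.5) = 8.5/2.20
L = 3.8636 tickets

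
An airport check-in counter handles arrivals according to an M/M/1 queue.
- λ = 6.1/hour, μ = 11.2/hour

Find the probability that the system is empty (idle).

ρ = λ/μ = 6.1/11.2 = 0.5446
P(0) = 1 - ρ = 1 - 0.5446 = 0.4554
The server is idle 45.54% of the time.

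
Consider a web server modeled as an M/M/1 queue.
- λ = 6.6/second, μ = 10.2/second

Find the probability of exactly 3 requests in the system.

ρ = λ/μ = 6.6/10.2 = 0.6471
P(n) = (1-ρ)ρⁿ
P(3) = (1-0.6471) × 0.6471^3
P(3) = 0.352900 × 0.270966
P(3) = 0.09562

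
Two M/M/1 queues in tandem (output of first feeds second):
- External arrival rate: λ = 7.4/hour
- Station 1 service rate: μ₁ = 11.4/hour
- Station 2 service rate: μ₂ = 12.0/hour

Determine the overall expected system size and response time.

By Jackson's theorem, each station behaves as independent M/M/1.
Station 1: ρ₁ = 7.4/11.4 = 0.6491, L₁ = ρ₁/(1-ρ₁) = λ/(μ₁-λ) = 7.4/4.00 = 1.8500
Station 2: ρ₂ = 7.4/12.0 = 0.6167, L₂ = ρ₂/(1-ρ₂) = λ/(μ₂-λ) = 7.4/4.60 = 1.6087
Total: L = L₁ + L₂ = 1.8500 + 1.6087 = 3.4587
W = L/λ = 3.4587/7.4 = 0.4674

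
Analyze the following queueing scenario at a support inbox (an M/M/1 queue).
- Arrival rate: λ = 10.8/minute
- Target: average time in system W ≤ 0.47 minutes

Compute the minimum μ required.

For M/M/1: W = 1/(μ-λ)
Need W ≤ 0.47, so 1/(μ-λ) ≤ 0.47
μ - λ ≥ 1/0.47 = 2.1277
μ ≥ 10.8 + 2.1277 = 12.9277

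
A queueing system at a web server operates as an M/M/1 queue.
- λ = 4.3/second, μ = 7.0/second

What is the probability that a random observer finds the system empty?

ρ = λ/μ = 4.3/7.0 = 0.6143
P(0) = 1 - ρ = 1 - 0.6143 = 0.3857
The server is idle 38.57% of the time.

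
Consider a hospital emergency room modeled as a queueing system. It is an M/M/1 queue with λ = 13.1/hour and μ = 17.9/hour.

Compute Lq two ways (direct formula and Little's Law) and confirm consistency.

Method 1 (direct): Lq = λ²/(μ(μ-λ)) = 171.61/(17.9 × 4.80) = 1.9973

Method 2 (Little's Law):
W = 1/(μ-λ) = 1/4.80 = 0.208333
Wq = W - 1/μ = 0.208333 - 0.0558659 = 0.152467
Lq = λWq = 13.1 × 0.152467 = 1.9973 ✔ (matches Method 1)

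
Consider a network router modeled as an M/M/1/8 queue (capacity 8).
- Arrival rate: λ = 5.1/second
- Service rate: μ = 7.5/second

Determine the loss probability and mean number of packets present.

ρ = λ/μ = 5.1/7.5 = 0.6800
P₀ = (1-ρ)/(1-ρ^(K+1)) = (1-0.6800)/(1-0.6800^9) = 0.3200/0.9689 = 0.3303
P_K = P₀×ρ^K = 0.3303 × 0.6800^8 = 0.3303 × 0.04572 = 0.01510
Blocking probability P_8 = 0.01510 (1.51%)
L = ρ[1 - (K+1)ρ^K + Kρ^(K+1)] / [(1-ρ)(1-ρ^(K+1))]
L = 0.6800 × (1 - 9×0.04572 + 8×0.03109) / ((1 - 0.6800) × (1 - 0.03109)) = 1.8362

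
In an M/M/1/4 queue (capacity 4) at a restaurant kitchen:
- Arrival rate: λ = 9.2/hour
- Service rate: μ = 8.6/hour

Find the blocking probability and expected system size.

ρ = λ/μ = 9.2/8.6 = 1.06977
P₀ = (1-ρ)/(1-ρ^(K+1)) = (1-1.06977)/(1-1.06977^5) = -0.06977/-0.4010 = 0.1740
P_K = P₀×ρ^K = 0.17397 × 1.06977^4 = 0.17397 × 1.3097 = 0.2278
Blocking probability P_4 = 0.2278 (22.78%)
L = ρ[1 - (K+1)ρ^K + Kρ^(K+1)] / [(1-ρ)(1-ρ^(K+1))]
L = 1.06977 × (1 - 5×1.3096693 + 4×1.4010450) / ((1 - 1.06977) × (1 - 1.4010450)) = 2.1346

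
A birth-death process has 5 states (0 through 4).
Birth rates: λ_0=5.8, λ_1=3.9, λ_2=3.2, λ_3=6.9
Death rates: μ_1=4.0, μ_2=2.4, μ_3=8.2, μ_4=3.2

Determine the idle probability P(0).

Ratios P(n)/P(0) = (λ₀···λₙ₋₁)/(μ₁···μₙ):
P(1)/P(0) = (5.8)/(4.0) = 1.45000
P(2)/P(0) = (5.8×3.9)/(4.0×2.4) = 2.35625
P(3)/P(0) = (5.8×3.9×3.2)/(4.0×2.4×8.2) = 0.919512
P(4)/P(0) = (5.8×3.9×3.2×6.9)/(4.0×2.4×8.2×3.2) = 1.98270

Normalization: ∑ P(n) = 1
P(0) × (1.00000 + 1.45000 + 2.35625 + 0.919512 + 1.98270) = 1
P(0) × 7.7085 = 1
P(0) = 1/7.7085 = 0.1297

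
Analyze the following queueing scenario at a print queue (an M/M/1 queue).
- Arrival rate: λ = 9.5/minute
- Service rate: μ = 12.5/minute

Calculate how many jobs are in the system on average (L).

ρ = λ/μ = 9.5/12.5 = 0.7600
For M/M/1: L = λ/(μ-λ)
L = 9.5/(12.5-9.5) = 9.5/3.00
L = 3.1667 jobs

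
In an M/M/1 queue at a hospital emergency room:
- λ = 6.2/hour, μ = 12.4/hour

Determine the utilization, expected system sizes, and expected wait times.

Step 1: ρ = λ/μ = 6.2/12.4 = 0.5000
Step 2: L = λ/(μ-λ) = 6.2/6.20 = 1.0000
Step 3: Lq = λ²/(μ(μ-λ)) = 38.44/(12.4×6.20) = 0.5000
Step 4: W = 1/(μ-λ) = 1/6.20 = 0.16129
Step 5: Wq = λ/(μ(μ-λ)) = 6.2/(12.4×6.20) = 0.08065
Step 6: P(0) = 1-ρ = 0.5000
Verify: L = λW = 6.2×0.16129 = 1.0000 ✔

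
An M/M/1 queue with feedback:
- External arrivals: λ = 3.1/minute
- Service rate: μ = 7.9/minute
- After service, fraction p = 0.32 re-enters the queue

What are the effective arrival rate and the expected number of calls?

Effective arrival rate: λ_eff = λ/(1-p) = 3.1/(1-0.32) = 3.1/0.68 = 4.55882
ρ = λ_eff/μ = 4.55882/7.9 = 0.577066
L = ρ/(1-ρ) = 0.577066/(1-0.577066) = 1.3644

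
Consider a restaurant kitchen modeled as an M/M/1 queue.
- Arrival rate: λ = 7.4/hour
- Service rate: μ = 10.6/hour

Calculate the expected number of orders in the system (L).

ρ = λ/μ = 7.4/10.6 = 0.6981
For M/M/1: L = λ/(μ-λ)
L = 7.4/(10.6-7.4) = 7.4/3.20
L = 2.3125 orders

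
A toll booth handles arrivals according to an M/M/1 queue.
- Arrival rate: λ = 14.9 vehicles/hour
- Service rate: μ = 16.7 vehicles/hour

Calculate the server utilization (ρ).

Server utilization: ρ = λ/μ
ρ = 14.9/16.7 = 0.8922
The server is busy 89.22% of the time.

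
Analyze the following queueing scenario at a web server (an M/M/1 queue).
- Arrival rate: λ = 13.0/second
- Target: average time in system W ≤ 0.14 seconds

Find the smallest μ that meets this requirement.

For M/M/1: W = 1/(μ-λ)
Need W ≤ 0.14, so 1/(μ-λ) ≤ 0.14
μ - λ ≥ 1/0.14 = 7.1429
μ ≥ 13.0 + 7.1429 = 20.1429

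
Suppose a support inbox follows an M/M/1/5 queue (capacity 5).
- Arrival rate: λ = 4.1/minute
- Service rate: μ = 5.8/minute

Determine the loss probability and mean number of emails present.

ρ = λ/μ = 4.1/5.8 = 0.7069
P₀ = (1-ρ)/(1-ρ^(K+1)) = (1-0.7069)/(1-0.7069^6) = 0.2931/0.8752 = 0.3349
P_K = P₀×ρ^K = 0.3349 × 0.7069^5 = 0.3349 × 0.1765 = 0.05911
Blocking probability P_5 = 0.05911 (5.91%)
L = ρ[1 - (K+1)ρ^K + Kρ^(K+1)] / [(1-ρ)(1-ρ^(K+1))]
L = 0.7069 × (1 - 6×0.176518 + 5×0.124781) / ((1 - 0.7069) × (1 - 0.124781)) = 1.5564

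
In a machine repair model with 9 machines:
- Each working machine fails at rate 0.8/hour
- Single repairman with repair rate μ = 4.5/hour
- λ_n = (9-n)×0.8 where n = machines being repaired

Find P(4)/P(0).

P(4)/P(0) = ∏_{i=0}^{4-1} λ_i/μ_{i+1}
= (9-0)×0.8/4.5 × (9-1)×0.8/4.5 × (9-2)×0.8/4.5 × (9-3)×0.8/4.5
= 3.0206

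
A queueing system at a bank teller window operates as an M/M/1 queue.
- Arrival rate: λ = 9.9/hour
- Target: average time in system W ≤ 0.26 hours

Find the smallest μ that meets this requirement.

For M/M/1: W = 1/(μ-λ)
Need W ≤ 0.26, so 1/(μ-λ) ≤ 0.26
μ - λ ≥ 1/0.26 = 3.8462
μ ≥ 9.9 + 3.8462 = 13.7462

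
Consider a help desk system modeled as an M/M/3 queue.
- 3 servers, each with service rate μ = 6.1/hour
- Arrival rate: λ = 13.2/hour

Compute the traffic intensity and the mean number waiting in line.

Traffic intensity: ρ = λ/(cμ) = 13.2/(3×6.1) = 0.7213
Since ρ = 0.7213 < 1, system is stable.
Offered load a = λ/μ = cρ = 13.2/6.1 = 2.1639
P₀ = [ Σₙ₌₀^2 aⁿ/n! + a^3/(3!(1-ρ)) ]⁻¹
Σ = a^0/0! + a^1/1! + a^2/2! = 1.0000 + 2.1639 + 2.3413 = 5.5052
a^3/(3!(1-ρ)) = 10.1329/(6 × 0.278689) = 6.0599
P₀ = 1/(5.5052 + 6.0599) = 0.08647
Lq = P₀·a^3·ρ / (3!(1-ρ)²) = 0.08647 × 10.1329 × 0.7213 / (6 × 0.07767) = 1.3562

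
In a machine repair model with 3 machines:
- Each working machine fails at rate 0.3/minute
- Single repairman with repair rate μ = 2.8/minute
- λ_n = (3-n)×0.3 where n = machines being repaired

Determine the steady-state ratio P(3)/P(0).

P(3)/P(0) = ∏_{i=0}^{3-1} λ_i/μ_{i+1}
= (3-0)×0.3/2.8 × (3-1)×0.3/2.8 × (3-2)×0.3/2.8
= 0.007380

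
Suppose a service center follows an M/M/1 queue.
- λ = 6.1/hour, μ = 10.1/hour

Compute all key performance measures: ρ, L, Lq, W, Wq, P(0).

Step 1: ρ = λ/μ = 6.1/10.1 = 0.6040
Step 2: L = λ/(μ-λ) = 6.1/4.00 = 1.5250
Step 3: Lq = λ²/(μ(μ-λ)) = 37.21/(10.1×4.00) = 0.9210
Step 4: W = 1/(μ-λ) = 1/4.00 = 0.2500
Step 5: Wq = λ/(μ(μ-λ)) = 6.1/(10.1×4.00) = 0.1510
Step 6: P(0) = 1-ρ = 0.3960
Verify: L = λW = 6.1×0.2500 = 1.5250 ✔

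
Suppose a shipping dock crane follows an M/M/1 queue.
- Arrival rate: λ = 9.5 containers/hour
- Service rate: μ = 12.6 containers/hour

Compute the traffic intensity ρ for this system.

Server utilization: ρ = λ/μ
ρ = 9.5/12.6 = 0.7540
The server is busy 75.40% of the time.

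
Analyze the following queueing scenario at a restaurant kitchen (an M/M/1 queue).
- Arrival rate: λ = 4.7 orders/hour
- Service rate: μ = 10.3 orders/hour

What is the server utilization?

Server utilization: ρ = λ/μ
ρ = 4.7/10.3 = 0.4563
The server is busy 45.63% of the time.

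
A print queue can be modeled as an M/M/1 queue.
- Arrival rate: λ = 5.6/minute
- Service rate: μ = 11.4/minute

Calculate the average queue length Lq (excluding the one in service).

ρ = λ/μ = 5.6/11.4 = 0.4912
For M/M/1: Lq = λ²/(μ(μ-λ))
Lq = 31.36/(11.4 × 5.80)
Lq = 0.4743 jobs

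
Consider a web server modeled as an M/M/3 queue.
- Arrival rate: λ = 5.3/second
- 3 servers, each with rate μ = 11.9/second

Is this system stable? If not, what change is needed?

Stability requires ρ = λ/(cμ) < 1
ρ = 5.3/(3 × 11.9) = 5.3/35.70 = 0.1485
Since 0.1485 < 1, the system is STABLE.
The servers are busy 14.85% of the time.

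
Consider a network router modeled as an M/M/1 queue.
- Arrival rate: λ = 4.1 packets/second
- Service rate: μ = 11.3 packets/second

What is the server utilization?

Server utilization: ρ = λ/μ
ρ = 4.1/11.3 = 0.3628
The server is busy 36.28% of the time.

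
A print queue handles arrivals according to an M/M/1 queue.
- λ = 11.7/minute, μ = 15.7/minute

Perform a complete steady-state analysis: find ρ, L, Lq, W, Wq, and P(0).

Step 1: ρ = λ/μ = 11.7/15.7 = 0.7452
Step 2: L = λ/(μ-λ) = 11.7/4.00 = 2.9250
Step 3: Lq = λ²/(μ(μ-λ)) = 136.89/(15.7×4.00) = 2.1798
Step 4: W = 1/(μ-λ) = 1/4.00 = 0.2500
Step 5: Wq = λ/(μ(μ-λ)) = 11.7/(15.7×4.00) = 0.1863
Step 6: P(0) = 1-ρ = 0.2548
Verify: L = λW = 11.7×0.2500 = 2.9250 ✔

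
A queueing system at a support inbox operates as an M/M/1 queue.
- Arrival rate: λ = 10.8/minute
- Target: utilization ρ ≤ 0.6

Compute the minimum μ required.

ρ = λ/μ, so μ = λ/ρ
μ ≥ 10.8/0.6 = 18.0000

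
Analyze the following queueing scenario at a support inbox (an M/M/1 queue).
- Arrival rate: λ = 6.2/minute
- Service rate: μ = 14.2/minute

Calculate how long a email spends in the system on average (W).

First, compute utilization: ρ = λ/μ = 6.2/14.2 = 0.4366
For M/M/1: W = 1/(μ-λ)
W = 1/(14.2-6.2) = 1/8.00
W = 0.1250 minutes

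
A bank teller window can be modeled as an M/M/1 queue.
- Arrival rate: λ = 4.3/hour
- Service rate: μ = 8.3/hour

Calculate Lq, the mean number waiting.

ρ = λ/μ = 4.3/8.3 = 0.5181
For M/M/1: Lq = λ²/(μ(μ-λ))
Lq = 18.49/(8.3 × 4.00)
Lq = 0.5569 transactions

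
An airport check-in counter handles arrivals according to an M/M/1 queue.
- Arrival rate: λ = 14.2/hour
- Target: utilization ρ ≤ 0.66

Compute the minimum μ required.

ρ = λ/μ, so μ = λ/ρ
μ ≥ 14.2/0.66 = 21.5152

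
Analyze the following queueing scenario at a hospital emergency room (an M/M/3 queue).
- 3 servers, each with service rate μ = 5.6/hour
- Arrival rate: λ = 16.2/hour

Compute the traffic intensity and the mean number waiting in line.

Traffic intensity: ρ = λ/(cμ) = 16.2/(3×5.6) = 0.9643
Since ρ = 0.9643 < 1, system is stable.
Offered load a = λ/μ = cρ = 16.2/5.6 = 2.8929
P₀ = [ Σₙ₌₀^2 aⁿ/n! + a^3/(3!(1-ρ)) ]⁻¹
Σ = a^0/0! + a^1/1! + a^2/2! = 1.0000 + 2.8929 + 4.1843 = 8.0772
a^3/(3!(1-ρ)) = 24.20923/(6 × 0.03571429) = 112.9764
P₀ = 1/(8.0772 + 112.9764) = 0.008261
Lq = P₀·a^3·ρ / (3!(1-ρ)²) = 0.008260805 × 24.20923 × 0.9642857 / (6 × 0.001275510) = 25.1985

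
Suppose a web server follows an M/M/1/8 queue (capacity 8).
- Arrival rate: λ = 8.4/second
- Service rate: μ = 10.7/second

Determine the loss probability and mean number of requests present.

ρ = λ/μ = 8.4/10.7 = 0.78505
P₀ = (1-ρ)/(1-ρ^(K+1)) = (1-0.78505)/(1-0.78505^9) = 0.2149/0.8867 = 0.2424
P_K = P₀×ρ^K = 0.24240 × 0.78505^8 = 0.24240 × 0.14427 = 0.03497
Blocking probability P_8 = 0.03497 (3.50%)
L = ρ[1 - (K+1)ρ^K + Kρ^(K+1)] / [(1-ρ)(1-ρ^(K+1))]
L = 0.78505 × (1 - 9×0.14427 + 8×0.11326) / ((1 - 0.78505) × (1 - 0.11326)) = 2.5027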